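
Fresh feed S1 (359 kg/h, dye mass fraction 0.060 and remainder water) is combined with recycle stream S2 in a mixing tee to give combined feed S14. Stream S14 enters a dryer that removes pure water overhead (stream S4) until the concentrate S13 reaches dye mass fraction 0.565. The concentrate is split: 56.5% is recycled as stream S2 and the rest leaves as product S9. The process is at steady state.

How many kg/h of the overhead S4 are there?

320.9 kg/h

Overall dye balance (none leaves overhead): dye in fresh feed = dye in product, i.e. 359×0.060 = (1−0.565)·S13·0.565.
S13 = 21.54/(0.565×0.435) = 87.641 kg/h.
Recycle S2 = 0.565×87.641 = 49.517 kg/h.
Combined feed S14 = 359 + 49.517 = 408.52 kg/h.
Overhead S4 = S14 − S13 = 408.52 − 87.641 = 320.88 kg/h.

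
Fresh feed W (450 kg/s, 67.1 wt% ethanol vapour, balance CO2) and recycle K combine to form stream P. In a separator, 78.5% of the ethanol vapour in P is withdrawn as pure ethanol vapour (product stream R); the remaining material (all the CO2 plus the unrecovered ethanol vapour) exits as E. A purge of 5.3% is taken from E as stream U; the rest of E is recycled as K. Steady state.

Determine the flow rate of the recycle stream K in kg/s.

2723 kg/s

CO2 enters only via W and leaves only via the purge: 450×0.329 = 0.053×(CO2 in E), and the separator passes all CO2, so CO2 in P = CO2 in E = 2793.4 kg/s.
ethanol vapour in P: m_A = 450×0.671 + (1−0.053)·(1−0.785)·m_A, so m_A = 301.95/0.7964 = 379.15 kg/s.
E = (1−0.785)×379.15 + 2793.4 = 2874.9 kg/s.
Recycle K = (1−0.053)×2874.9 = 2722.5 kg/s.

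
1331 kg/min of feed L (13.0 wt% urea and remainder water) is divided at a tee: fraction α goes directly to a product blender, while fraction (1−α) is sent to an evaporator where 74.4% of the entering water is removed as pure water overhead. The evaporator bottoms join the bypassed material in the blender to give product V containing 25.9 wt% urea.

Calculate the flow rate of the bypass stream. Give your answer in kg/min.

306.8 kg/min

All 1331×0.130 = 173.03 kg/min of urea reaches V, so V = 173.03/0.259 = 668.07 kg/min and vapour = 662.93 kg/min.
The evaporator receives (1−α)·1331 of feed at 0.870 water and removes 0.744 of that water:
0.744×0.870×(1−α)×1331 = 662.93
(1−α) = 662.93/861.53 = 0.7695;  α = 0.2305.
Bypass flow = 0.2305×1331 = 306.82 kg/min.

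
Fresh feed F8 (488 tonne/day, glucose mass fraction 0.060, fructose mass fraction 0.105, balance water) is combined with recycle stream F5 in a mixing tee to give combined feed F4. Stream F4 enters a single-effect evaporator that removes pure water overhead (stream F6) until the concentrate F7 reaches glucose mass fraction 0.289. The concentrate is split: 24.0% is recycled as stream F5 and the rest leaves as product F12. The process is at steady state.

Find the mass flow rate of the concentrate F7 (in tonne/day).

Overall glucose balance (none leaves overhead): glucose in fresh feed = glucose in product, i.e. 488×0.060 = (1−0.240)·F7·0.289.
F7 = 29.28/(0.289×0.760) = 133.31 tonne/day.

133.3 tonne/day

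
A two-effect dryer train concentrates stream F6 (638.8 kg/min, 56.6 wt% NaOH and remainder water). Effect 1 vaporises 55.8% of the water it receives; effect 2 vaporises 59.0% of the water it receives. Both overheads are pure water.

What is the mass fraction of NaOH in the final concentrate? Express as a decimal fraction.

0.878

water in feed = 638.8×0.434 = 277.24 kg/min.
After stage 1: water left = (1−0.558)×277.24 = 122.54; stream total = 484.1 kg/min.
After stage 2: water left = (1−0.590)×122.54 = 50.241; final concentrate = 411.8 kg/min.
NaOH fraction = 361.56/411.8 = 0.878.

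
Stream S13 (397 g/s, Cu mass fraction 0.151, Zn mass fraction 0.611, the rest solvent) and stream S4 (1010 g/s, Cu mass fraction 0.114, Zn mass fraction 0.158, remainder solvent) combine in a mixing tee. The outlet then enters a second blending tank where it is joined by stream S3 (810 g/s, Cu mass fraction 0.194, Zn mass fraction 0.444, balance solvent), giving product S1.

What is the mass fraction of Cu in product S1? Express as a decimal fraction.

Overall, product flow = 2217 g/s.
Cu in = 397×0.151 + 1010×0.114 + 810×0.194 = 332.23 g/s.
Cu fraction in S1 = 0.150.

0.150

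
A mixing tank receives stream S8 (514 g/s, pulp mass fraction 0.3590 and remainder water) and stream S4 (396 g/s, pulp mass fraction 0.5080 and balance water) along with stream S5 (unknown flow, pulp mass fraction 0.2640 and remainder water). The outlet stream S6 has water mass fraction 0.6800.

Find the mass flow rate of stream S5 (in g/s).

Let S5 be the unknown flow. Total out = 910 + S5.
water balance: 524.31 + 0.736·S5 = 0.680·(910 + S5)
(0.736 − 0.680)·S5 = 0.680×910 − 524.31 = 94.494
S5 = 94.494 / 0.056 = 1687.4 g/s

1687 g/s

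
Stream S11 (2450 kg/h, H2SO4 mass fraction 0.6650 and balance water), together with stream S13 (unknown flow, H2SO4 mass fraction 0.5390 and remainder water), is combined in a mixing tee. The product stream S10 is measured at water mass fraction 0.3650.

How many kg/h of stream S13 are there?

765.6 kg/h

Let S13 be the unknown flow. Total out = 2450 + S13.
water balance: 820.75 + 0.461·S13 = 0.365·(2450 + S13)
(0.461 − 0.365)·S13 = 0.365×2450 − 820.75 = 73.5
S13 = 73.5 / 0.096 = 765.62 kg/h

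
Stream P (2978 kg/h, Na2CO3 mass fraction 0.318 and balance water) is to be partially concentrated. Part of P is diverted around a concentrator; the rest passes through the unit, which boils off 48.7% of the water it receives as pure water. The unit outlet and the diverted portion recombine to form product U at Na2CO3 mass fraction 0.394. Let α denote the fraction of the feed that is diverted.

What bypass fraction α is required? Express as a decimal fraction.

All 2978×0.318 = 947 kg/h of Na2CO3 reaches U, so U = 947/0.394 = 2403.6 kg/h and vapour = 574.44 kg/h.
The evaporator receives (1−α)·2978 of feed at 0.682 water and removes 0.487 of that water:
0.487×0.682×(1−α)×2978 = 574.44
(1−α) = 574.44/989.1 = 0.5808;  α = 0.4192.

0.419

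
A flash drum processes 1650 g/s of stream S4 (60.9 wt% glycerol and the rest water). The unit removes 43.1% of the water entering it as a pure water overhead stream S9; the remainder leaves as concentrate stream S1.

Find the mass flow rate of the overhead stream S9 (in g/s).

water entering = 1650×0.391 = 645.15 g/s; overhead removed = 0.431×645.15 = 278.06 g/s.

278.1 g/s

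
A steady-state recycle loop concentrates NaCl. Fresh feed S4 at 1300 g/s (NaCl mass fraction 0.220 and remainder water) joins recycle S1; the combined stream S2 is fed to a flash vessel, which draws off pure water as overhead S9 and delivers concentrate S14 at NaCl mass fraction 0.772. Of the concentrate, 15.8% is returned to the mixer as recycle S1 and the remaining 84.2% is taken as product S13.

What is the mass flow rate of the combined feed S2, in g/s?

Overall NaCl balance (none leaves overhead): NaCl in fresh feed = NaCl in product, i.e. 1300×0.220 = (1−0.158)·S14·0.772.
S14 = 286/(0.772×0.842) = 439.98 g/s.
Recycle S1 = 0.158×439.98 = 69.517 g/s.
Combined feed S2 = 1300 + 69.517 = 1369.5 g/s.

1370 g/s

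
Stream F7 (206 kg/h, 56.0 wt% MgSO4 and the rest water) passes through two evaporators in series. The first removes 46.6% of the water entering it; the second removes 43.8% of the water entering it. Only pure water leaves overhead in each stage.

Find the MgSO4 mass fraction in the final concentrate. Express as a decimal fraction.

water in feed = 206×0.440 = 90.64 kg/h.
After stage 1: water left = (1−0.466)×90.64 = 48.402; stream total = 163.76 kg/h.
After stage 2: water left = (1−0.438)×48.402 = 27.202; final concentrate = 142.56 kg/h.
MgSO4 fraction = 115.36/142.56 = 0.8092.

0.8092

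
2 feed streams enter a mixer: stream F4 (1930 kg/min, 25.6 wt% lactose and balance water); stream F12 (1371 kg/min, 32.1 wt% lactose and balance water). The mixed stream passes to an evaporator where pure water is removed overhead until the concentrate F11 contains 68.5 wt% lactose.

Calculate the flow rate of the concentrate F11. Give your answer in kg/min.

lactose entering = 1930×0.256 + 1371×0.321 = 934.17 kg/min.
All lactose reports to F11, so F11 = 934.17/0.685 = 1363.8 kg/min.

1364 kg/min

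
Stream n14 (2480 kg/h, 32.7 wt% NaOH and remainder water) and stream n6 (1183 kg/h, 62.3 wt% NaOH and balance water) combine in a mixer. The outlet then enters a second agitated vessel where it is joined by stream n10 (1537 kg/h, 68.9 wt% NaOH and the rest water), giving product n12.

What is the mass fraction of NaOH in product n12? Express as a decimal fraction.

Overall, product flow = 5200 kg/h.
NaOH in = 2480×0.327 + 1183×0.623 + 1537×0.689 = 2607 kg/h.
NaOH fraction in n12 = 0.501.

0.501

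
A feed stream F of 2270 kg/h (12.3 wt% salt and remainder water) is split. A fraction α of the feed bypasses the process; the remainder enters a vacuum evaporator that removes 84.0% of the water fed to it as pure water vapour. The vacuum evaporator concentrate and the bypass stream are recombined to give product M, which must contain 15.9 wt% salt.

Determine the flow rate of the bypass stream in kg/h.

1572 kg/h

All 2270×0.123 = 279.21 kg/h of salt reaches M, so M = 279.21/0.159 = 1756 kg/h and vapour = 513.96 kg/h.
The evaporator receives (1−α)·2270 of feed at 0.877 water and removes 0.840 of that water:
0.840×0.877×(1−α)×2270 = 513.96
(1−α) = 513.96/1672.3 = 0.3073;  α = 0.6927.
Bypass flow = 0.6927×2270 = 1572.3 kg/h.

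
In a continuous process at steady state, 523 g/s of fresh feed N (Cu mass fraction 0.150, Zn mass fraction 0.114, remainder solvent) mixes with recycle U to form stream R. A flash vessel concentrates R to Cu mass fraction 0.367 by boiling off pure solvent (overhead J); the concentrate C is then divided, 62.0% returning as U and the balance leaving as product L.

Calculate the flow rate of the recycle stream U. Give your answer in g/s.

348.8 g/s

Overall Cu balance (none leaves overhead): Cu in fresh feed = Cu in product, i.e. 523×0.150 = (1−0.620)·C·0.367.
C = 78.45/(0.367×0.380) = 562.53 g/s.
Recycle U = 0.620×562.53 = 348.77 g/s.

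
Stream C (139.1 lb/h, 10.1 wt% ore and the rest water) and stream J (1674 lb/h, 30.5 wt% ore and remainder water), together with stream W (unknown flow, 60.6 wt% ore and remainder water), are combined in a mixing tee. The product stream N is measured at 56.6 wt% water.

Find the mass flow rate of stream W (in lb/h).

1525 lb/h

Let W be the unknown flow. Total out = 1813.1 + W.
water balance: 1288.5 + 0.394·W = 0.566·(1813.1 + W)
(0.394 − 0.566)·W = 0.566×1813.1 − 1288.5 = -262.27
W = -262.27 / -0.172 = 1524.8 lb/h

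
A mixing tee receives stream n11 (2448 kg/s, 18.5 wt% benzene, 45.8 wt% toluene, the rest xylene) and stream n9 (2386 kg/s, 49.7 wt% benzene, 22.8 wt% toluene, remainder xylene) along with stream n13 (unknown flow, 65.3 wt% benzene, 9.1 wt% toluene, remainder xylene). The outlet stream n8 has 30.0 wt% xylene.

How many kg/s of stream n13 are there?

1816 kg/s

Let n13 be the unknown flow. Total out = 4834 + n13.
xylene balance: 1530.1 + 0.256·n13 = 0.300·(4834 + n13)
(0.256 − 0.300)·n13 = 0.300×4834 − 1530.1 = -79.886
n13 = -79.886 / -0.044 = 1815.6 kg/s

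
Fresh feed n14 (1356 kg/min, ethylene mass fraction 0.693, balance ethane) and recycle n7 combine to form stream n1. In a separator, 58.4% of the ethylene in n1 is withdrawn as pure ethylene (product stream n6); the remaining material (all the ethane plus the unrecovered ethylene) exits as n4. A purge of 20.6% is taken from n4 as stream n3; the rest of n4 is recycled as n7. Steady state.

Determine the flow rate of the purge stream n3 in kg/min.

ethane enters only via n14 and leaves only via the purge: 1356×0.307 = 0.206×(ethane in n4), and the separator passes all ethane, so ethane in n1 = ethane in n4 = 2020.8 kg/min.
ethylene in n1: m_A = 1356×0.693 + (1−0.206)·(1−0.584)·m_A, so m_A = 939.71/0.6697 = 1403.2 kg/min.
n4 = (1−0.584)×1403.2 + 2020.8 = 2604.6 kg/min.
Purge n3 = 0.206×2604.6 = 536.54 kg/min.

536.5 kg/min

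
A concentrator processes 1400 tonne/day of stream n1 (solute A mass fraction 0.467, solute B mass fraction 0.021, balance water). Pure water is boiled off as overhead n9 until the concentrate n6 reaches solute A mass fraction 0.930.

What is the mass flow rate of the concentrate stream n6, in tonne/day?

solute A is conserved: 1400×0.467 = 653.8 tonne/day all reports to the concentrate.
Concentrate = 653.8/(target fraction) = 703.01 tonne/day.

703 tonne/day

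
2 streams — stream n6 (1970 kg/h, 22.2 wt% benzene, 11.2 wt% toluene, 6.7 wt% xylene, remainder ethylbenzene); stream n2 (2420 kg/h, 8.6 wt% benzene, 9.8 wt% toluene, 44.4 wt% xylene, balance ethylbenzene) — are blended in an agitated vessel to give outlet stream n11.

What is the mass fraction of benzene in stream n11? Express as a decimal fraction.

0.147

Total flow out = 1970 + 2420 = 4390 kg/h.
benzene in = 1970×0.222 + 2420×0.086 = 645.46 kg/h.
benzene mass fraction in n11 = 645.46/4390 = 0.147.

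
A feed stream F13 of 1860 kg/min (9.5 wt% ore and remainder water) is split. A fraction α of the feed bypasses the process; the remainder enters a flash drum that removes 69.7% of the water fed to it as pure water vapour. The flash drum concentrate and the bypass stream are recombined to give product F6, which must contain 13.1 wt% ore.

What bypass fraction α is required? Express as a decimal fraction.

All 1860×0.095 = 176.7 kg/min of ore reaches F6, so F6 = 176.7/0.131 = 1348.9 kg/min and vapour = 511.15 kg/min.
The evaporator receives (1−α)·1860 of feed at 0.905 water and removes 0.697 of that water:
0.697×0.905×(1−α)×1860 = 511.15
(1−α) = 511.15/1173.3 = 0.4357;  α = 0.5643.

0.564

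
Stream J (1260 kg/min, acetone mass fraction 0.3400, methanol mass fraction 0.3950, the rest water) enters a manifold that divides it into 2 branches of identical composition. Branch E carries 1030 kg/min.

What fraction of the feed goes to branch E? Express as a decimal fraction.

0.817

Fraction to E = 1030/1260 = 0.8175.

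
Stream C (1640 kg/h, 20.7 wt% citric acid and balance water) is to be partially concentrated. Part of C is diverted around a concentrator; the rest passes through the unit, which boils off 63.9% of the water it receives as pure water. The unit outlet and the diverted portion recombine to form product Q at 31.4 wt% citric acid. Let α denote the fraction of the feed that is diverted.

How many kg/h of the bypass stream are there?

537.1 kg/h

All 1640×0.207 = 339.48 kg/h of citric acid reaches Q, so Q = 339.48/0.314 = 1081.1 kg/h and vapour = 558.85 kg/h.
The evaporator receives (1−α)·1640 of feed at 0.793 water and removes 0.639 of that water:
0.639×0.793×(1−α)×1640 = 558.85
(1−α) = 558.85/831.03 = 0.6725;  α = 0.3275.
Bypass flow = 0.3275×1640 = 537.13 kg/h.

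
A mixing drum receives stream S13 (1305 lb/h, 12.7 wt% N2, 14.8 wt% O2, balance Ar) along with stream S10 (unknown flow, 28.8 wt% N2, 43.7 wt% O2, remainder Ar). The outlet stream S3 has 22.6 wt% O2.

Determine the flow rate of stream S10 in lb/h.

Let S10 be the unknown flow. Total out = 1305 + S10.
O2 balance: 193.14 + 0.437·S10 = 0.226·(1305 + S10)
(0.437 − 0.226)·S10 = 0.226×1305 − 193.14 = 101.79
S10 = 101.79 / 0.211 = 482.42 lb/h

482.4 lb/h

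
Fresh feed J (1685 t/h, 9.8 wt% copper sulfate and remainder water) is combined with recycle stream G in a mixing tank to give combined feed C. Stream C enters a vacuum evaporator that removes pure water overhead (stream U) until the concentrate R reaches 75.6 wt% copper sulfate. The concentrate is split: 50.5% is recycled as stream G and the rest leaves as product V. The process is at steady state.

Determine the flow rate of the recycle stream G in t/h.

222.8 t/h

Overall copper sulfate balance (none leaves overhead): copper sulfate in fresh feed = copper sulfate in product, i.e. 1685×0.098 = (1−0.505)·R·0.756.
R = 165.13/(0.756×0.495) = 441.26 t/h.
Recycle G = 0.505×441.26 = 222.84 t/h.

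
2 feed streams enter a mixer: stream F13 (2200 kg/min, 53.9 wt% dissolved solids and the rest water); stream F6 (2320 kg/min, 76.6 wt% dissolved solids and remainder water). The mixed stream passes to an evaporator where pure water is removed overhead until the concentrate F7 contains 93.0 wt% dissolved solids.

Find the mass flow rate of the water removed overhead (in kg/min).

dissolved solids entering = 2200×0.539 + 2320×0.766 = 2962.9 kg/min.
All dissolved solids reports to F7, so F7 = 2962.9/0.930 = 3185.9 kg/min.
Total feed = 4520 kg/min; overhead = 4520 − 3185.9 = 1334.1 kg/min.

1334 kg/min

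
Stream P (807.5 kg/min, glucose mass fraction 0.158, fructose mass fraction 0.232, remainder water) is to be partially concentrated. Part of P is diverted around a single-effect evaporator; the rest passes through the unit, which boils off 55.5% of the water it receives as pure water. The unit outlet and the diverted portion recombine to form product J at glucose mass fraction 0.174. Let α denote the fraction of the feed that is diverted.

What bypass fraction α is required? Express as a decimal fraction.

0.728

All 807.5×0.158 = 127.59 kg/min of glucose reaches J, so J = 127.59/0.174 = 733.25 kg/min and vapour = 74.253 kg/min.
The evaporator receives (1−α)·807.5 of feed at 0.610 water and removes 0.555 of that water:
0.555×0.610×(1−α)×807.5 = 74.253
(1−α) = 74.253/273.38 = 0.2716;  α = 0.7284.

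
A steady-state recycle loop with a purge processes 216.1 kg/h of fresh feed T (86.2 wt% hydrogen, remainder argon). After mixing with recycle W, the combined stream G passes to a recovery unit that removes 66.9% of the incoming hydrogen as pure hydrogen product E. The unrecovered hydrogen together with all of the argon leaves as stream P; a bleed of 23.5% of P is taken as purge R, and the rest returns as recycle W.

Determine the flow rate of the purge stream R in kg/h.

49.22 kg/h

argon enters only via T and leaves only via the purge: 216.1×0.138 = 0.235×(argon in P), and the recovery unit passes all argon, so argon in G = argon in P = 126.9 kg/h.
hydrogen in G: m_A = 216.1×0.862 + (1−0.235)·(1−0.669)·m_A, so m_A = 186.28/0.7468 = 249.44 kg/h.
P = (1−0.669)×249.44 + 126.9 = 209.47 kg/h.
Purge R = 0.235×209.47 = 49.225 kg/h.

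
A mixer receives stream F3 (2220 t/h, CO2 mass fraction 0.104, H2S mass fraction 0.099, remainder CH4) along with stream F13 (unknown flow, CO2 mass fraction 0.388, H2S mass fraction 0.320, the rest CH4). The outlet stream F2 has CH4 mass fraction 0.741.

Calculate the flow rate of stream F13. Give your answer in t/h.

276.9 t/h

Let F13 be the unknown flow. Total out = 2220 + F13.
CH4 balance: 1769.3 + 0.292·F13 = 0.741·(2220 + F13)
(0.292 − 0.741)·F13 = 0.741×2220 − 1769.3 = -124.32
F13 = -124.32 / -0.449 = 276.88 t/h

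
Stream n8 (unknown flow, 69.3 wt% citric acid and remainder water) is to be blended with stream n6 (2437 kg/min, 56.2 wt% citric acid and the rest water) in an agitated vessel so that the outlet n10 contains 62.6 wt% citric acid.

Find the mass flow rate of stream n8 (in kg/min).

2328 kg/min

Let n8 be the unknown flow. Total out = 2437 + n8.
citric acid balance: 1369.6 + 0.693·n8 = 0.626·(2437 + n8)
(0.693 − 0.626)·n8 = 0.626×2437 − 1369.6 = 155.97
n8 = 155.97 / 0.067 = 2327.9 kg/min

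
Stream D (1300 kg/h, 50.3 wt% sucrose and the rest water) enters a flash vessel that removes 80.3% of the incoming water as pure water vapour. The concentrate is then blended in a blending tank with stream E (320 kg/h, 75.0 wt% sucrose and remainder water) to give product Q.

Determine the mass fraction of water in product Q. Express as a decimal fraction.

Vapour removed = 0.803×0.497×1300 = 518.82 kg/h; concentrate = 781.18 kg/h.
water reaching the mixer = 127.28 (from concentrate) + 320×0.250 = 207.28 kg/h.
Product flow = 781.18 + 320 = 1101.2 kg/h; water fraction = 0.1882.

0.1882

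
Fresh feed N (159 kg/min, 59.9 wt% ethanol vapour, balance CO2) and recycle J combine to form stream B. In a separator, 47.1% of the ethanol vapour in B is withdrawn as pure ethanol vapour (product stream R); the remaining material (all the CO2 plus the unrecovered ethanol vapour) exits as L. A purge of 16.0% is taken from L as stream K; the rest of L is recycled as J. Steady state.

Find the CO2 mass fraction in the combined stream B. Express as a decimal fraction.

0.6992

CO2 enters only via N and leaves only via the purge: 159×0.401 = 0.160×(CO2 in L), and the separator passes all CO2, so CO2 in B = CO2 in L = 398.49 kg/min.
ethanol vapour in B: m_A = 159×0.599 + (1−0.160)·(1−0.471)·m_A, so m_A = 95.241/0.5556 = 171.41 kg/min.
B = 171.41 + 398.49 = 569.9 kg/min.
CO2 fraction in B = 398.49/569.9 = 0.6992.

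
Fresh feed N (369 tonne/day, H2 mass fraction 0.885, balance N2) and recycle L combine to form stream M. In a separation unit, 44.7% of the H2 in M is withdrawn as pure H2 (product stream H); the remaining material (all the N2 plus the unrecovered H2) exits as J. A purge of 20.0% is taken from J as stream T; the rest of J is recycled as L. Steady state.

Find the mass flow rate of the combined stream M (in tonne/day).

797.8 tonne/day

N2 enters only via N and leaves only via the purge: 369×0.115 = 0.200×(N2 in J), and the separation unit passes all N2, so N2 in M = N2 in J = 212.18 tonne/day.
H2 in M: m_A = 369×0.885 + (1−0.200)·(1−0.447)·m_A, so m_A = 326.56/0.5576 = 585.66 tonne/day.
M = 585.66 + 212.18 = 797.84 tonne/day.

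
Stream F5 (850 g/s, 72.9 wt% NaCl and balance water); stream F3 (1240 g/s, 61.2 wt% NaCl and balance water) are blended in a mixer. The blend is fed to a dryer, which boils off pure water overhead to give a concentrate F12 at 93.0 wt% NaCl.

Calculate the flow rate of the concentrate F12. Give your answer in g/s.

NaCl entering = 850×0.729 + 1240×0.612 = 1378.5 g/s.
All NaCl reports to F12, so F12 = 1378.5/0.930 = 1482.3 g/s.

1482 g/s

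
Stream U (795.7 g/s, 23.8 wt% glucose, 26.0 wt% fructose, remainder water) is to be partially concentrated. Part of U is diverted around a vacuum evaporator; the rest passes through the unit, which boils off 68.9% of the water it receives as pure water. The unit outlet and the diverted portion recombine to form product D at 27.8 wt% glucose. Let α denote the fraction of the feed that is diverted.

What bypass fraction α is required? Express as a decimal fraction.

All 795.7×0.238 = 189.38 g/s of glucose reaches D, so D = 189.38/0.278 = 681.21 g/s and vapour = 114.49 g/s.
The evaporator receives (1−α)·795.7 of feed at 0.502 water and removes 0.689 of that water:
0.689×0.502×(1−α)×795.7 = 114.49
(1−α) = 114.49/275.22 = 0.4160;  α = 0.5840.

0.584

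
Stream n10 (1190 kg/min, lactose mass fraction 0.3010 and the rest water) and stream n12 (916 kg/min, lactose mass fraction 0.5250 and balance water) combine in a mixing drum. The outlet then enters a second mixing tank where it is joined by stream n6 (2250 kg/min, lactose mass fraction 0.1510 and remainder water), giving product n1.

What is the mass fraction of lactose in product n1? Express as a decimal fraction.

Overall, product flow = 4356 kg/min.
lactose in = 1190×0.301 + 916×0.525 + 2250×0.151 = 1178.8 kg/min.
lactose fraction in n1 = 0.2706.

0.2706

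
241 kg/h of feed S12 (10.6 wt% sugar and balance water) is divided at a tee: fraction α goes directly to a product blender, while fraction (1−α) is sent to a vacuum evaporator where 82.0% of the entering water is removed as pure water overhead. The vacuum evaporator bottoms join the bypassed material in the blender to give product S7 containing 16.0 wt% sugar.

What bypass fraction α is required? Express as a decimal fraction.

0.540

All 241×0.106 = 25.546 kg/h of sugar reaches S7, so S7 = 25.546/0.160 = 159.66 kg/h and vapour = 81.338 kg/h.
The evaporator receives (1−α)·241 of feed at 0.894 water and removes 0.820 of that water:
0.820×0.894×(1−α)×241 = 81.338
(1−α) = 81.338/176.67 = 0.4604;  α = 0.5396.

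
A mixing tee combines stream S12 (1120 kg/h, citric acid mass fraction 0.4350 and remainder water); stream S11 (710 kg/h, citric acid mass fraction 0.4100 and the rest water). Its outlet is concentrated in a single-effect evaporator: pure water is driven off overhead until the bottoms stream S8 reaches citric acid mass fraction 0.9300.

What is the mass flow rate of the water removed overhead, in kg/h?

citric acid entering = 1120×0.435 + 710×0.410 = 778.3 kg/h.
All citric acid reports to S8, so S8 = 778.3/0.930 = 836.88 kg/h.
Total feed = 1830 kg/h; overhead = 1830 − 836.88 = 993.12 kg/h.

993.1 kg/h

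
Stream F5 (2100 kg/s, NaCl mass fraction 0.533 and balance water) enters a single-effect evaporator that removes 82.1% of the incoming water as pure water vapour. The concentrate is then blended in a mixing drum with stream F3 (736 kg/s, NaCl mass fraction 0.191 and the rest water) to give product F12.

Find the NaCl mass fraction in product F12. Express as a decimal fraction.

Vapour removed = 0.821×0.467×2100 = 805.15 kg/s; concentrate = 1294.8 kg/s.
NaCl reaching the mixer = 1119.3 (from concentrate) + 736×0.191 = 1259.9 kg/s.
Product flow = 1294.8 + 736 = 2030.8 kg/s; NaCl fraction = 0.620.

0.620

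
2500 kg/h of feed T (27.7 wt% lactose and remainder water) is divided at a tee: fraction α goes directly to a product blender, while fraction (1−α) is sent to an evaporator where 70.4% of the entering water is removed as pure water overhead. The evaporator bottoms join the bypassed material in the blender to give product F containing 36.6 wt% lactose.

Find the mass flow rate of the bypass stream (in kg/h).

All 2500×0.277 = 692.5 kg/h of lactose reaches F, so F = 692.5/0.366 = 1892.1 kg/h and vapour = 607.92 kg/h.
The evaporator receives (1−α)·2500 of feed at 0.723 water and removes 0.704 of that water:
0.704×0.723×(1−α)×2500 = 607.92
(1−α) = 607.92/1272.5 = 0.4777;  α = 0.5223.
Bypass flow = 0.5223×2500 = 1305.6 kg/h.

1306 kg/h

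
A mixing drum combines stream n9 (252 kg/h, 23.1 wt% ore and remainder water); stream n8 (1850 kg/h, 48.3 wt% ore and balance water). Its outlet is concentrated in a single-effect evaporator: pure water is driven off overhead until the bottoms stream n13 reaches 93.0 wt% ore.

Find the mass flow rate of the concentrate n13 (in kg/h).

1023 kg/h

ore entering = 252×0.231 + 1850×0.483 = 951.76 kg/h.
All ore reports to n13, so n13 = 951.76/0.930 = 1023.4 kg/h.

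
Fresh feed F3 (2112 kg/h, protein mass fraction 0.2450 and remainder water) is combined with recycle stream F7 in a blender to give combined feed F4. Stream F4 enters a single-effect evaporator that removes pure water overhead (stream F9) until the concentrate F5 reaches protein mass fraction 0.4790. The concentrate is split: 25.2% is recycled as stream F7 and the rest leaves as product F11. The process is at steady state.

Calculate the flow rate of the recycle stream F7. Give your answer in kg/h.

363.9 kg/h

Overall protein balance (none leaves overhead): protein in fresh feed = protein in product, i.e. 2112×0.245 = (1−0.252)·F5·0.479.
F5 = 517.44/(0.479×0.748) = 1444.2 kg/h.
Recycle F7 = 0.252×1444.2 = 363.93 kg/h.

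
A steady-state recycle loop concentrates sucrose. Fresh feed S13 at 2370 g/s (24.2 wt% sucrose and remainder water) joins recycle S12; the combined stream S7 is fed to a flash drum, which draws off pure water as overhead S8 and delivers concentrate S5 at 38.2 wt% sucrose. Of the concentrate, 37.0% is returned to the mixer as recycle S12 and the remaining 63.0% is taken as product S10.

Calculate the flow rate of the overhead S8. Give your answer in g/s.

Overall sucrose balance (none leaves overhead): sucrose in fresh feed = sucrose in product, i.e. 2370×0.242 = (1−0.370)·S5·0.382.
S5 = 573.54/(0.382×0.630) = 2383.2 g/s.
Recycle S12 = 0.370×2383.2 = 881.78 g/s.
Combined feed S7 = 2370 + 881.78 = 3251.8 g/s.
Overhead S8 = S7 − S5 = 3251.8 − 2383.2 = 868.59 g/s.

868.6 g/s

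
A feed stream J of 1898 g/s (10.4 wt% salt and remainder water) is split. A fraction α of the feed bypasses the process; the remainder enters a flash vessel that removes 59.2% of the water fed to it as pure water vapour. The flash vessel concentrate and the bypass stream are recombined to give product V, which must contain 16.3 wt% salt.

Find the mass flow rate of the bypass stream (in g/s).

All 1898×0.104 = 197.39 g/s of salt reaches V, so V = 197.39/0.163 = 1211 g/s and vapour = 687.01 g/s.
The evaporator receives (1−α)·1898 of feed at 0.896 water and removes 0.592 of that water:
0.592×0.896×(1−α)×1898 = 687.01
(1−α) = 687.01/1006.8 = 0.6824;  α = 0.3176.
Bypass flow = 0.3176×1898 = 602.82 g/s.

602.8 g/s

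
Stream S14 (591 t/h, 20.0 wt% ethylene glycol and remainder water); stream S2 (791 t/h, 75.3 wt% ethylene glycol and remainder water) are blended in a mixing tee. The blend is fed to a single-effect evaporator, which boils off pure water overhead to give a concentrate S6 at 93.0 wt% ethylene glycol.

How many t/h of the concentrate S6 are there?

767.6 t/h

ethylene glycol entering = 591×0.200 + 791×0.753 = 713.82 t/h.
All ethylene glycol reports to S6, so S6 = 713.82/0.930 = 767.55 t/h.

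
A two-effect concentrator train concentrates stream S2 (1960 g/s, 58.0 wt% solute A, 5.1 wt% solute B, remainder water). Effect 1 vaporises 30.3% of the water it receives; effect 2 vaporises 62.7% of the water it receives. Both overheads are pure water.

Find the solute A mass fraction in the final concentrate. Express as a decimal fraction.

water in feed = 1960×0.369 = 723.24 g/s.
After stage 1: water left = (1−0.303)×723.24 = 504.1; stream total = 1740.9 g/s.
After stage 2: water left = (1−0.627)×504.1 = 188.03; final concentrate = 1424.8 g/s.
solute A fraction = 1136.8/1424.8 = 0.798.

0.798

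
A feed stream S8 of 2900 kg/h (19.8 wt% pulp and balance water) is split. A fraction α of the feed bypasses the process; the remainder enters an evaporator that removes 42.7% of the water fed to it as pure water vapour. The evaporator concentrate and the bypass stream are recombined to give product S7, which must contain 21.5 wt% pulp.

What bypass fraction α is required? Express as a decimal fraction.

0.769

All 2900×0.198 = 574.2 kg/h of pulp reaches S7, so S7 = 574.2/0.215 = 2670.7 kg/h and vapour = 229.3 kg/h.
The evaporator receives (1−α)·2900 of feed at 0.802 water and removes 0.427 of that water:
0.427×0.802×(1−α)×2900 = 229.3
(1−α) = 229.3/993.12 = 0.2309;  α = 0.7691.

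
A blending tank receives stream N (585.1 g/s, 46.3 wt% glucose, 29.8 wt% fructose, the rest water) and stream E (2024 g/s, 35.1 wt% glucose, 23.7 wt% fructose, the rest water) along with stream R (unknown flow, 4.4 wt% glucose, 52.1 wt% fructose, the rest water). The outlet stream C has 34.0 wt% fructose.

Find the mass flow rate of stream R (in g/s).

1288 g/s

Let R be the unknown flow. Total out = 2609.1 + R.
fructose balance: 654.05 + 0.521·R = 0.340·(2609.1 + R)
(0.521 − 0.340)·R = 0.340×2609.1 − 654.05 = 233.05
R = 233.05 / 0.181 = 1287.5 g/s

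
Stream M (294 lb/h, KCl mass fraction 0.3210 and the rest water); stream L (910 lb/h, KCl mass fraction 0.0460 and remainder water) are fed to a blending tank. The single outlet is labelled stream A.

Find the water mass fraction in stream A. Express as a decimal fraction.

Total flow out = 294 + 910 = 1204 lb/h.
water in = 294×0.679 + 910×0.954 = 1067.8 lb/h.
water mass fraction in A = 1067.8/1204 = 0.8868.

0.8868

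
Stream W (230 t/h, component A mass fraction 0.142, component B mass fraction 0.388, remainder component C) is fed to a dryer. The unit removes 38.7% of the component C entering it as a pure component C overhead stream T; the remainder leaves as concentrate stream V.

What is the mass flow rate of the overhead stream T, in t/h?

41.83 t/h

component C entering = 230×0.470 = 108.1 t/h; overhead removed = 0.387×108.1 = 41.835 t/h.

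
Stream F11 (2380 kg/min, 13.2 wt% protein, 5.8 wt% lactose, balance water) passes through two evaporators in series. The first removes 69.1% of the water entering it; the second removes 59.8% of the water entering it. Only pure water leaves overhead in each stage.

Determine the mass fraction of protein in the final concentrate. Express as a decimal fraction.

0.454

water in feed = 2380×0.810 = 1927.8 kg/min.
After stage 1: water left = (1−0.691)×1927.8 = 595.69; stream total = 1047.9 kg/min.
After stage 2: water left = (1−0.598)×595.69 = 239.47; final concentrate = 691.67 kg/min.
protein fraction = 314.16/691.67 = 0.454.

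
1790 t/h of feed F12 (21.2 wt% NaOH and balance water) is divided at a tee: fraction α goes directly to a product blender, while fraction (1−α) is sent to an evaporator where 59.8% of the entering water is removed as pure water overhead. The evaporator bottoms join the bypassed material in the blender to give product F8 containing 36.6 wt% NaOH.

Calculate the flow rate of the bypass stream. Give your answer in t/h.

191.7 t/h

All 1790×0.212 = 379.48 t/h of NaOH reaches F8, so F8 = 379.48/0.366 = 1036.8 t/h and vapour = 753.17 t/h.
The evaporator receives (1−α)·1790 of feed at 0.788 water and removes 0.598 of that water:
0.598×0.788×(1−α)×1790 = 753.17
(1−α) = 753.17/843.49 = 0.8929;  α = 0.1071.
Bypass flow = 0.1071×1790 = 191.67 t/h.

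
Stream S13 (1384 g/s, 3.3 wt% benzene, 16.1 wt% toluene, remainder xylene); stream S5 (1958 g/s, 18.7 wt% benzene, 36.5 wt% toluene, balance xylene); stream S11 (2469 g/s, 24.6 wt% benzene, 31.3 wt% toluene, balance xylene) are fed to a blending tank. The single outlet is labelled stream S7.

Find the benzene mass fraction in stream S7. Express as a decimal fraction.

0.175

Total flow out = 1384 + 1958 + 2469 = 5811 g/s.
benzene in = 1384×0.033 + 1958×0.187 + 2469×0.246 = 1019.2 g/s.
benzene mass fraction in S7 = 1019.2/5811 = 0.175.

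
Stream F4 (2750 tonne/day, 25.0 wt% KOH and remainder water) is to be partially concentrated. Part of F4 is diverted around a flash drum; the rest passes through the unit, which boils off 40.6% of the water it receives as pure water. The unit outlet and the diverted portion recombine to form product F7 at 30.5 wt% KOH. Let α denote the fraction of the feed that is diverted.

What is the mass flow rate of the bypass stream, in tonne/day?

All 2750×0.250 = 687.5 tonne/day of KOH reaches F7, so F7 = 687.5/0.305 = 2254.1 tonne/day and vapour = 495.9 tonne/day.
The evaporator receives (1−α)·2750 of feed at 0.750 water and removes 0.406 of that water:
0.406×0.750×(1−α)×2750 = 495.9
(1−α) = 495.9/837.38 = 0.5922;  α = 0.4078.
Bypass flow = 0.4078×2750 = 1121.4 tonne/day.

1121 tonne/day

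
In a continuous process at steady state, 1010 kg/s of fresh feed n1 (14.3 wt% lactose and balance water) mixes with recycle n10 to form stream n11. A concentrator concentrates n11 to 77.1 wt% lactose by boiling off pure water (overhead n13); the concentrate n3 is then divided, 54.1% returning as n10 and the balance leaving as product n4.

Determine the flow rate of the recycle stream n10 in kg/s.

220.8 kg/s

Overall lactose balance (none leaves overhead): lactose in fresh feed = lactose in product, i.e. 1010×0.143 = (1−0.541)·n3·0.771.
n3 = 144.43/(0.771×0.459) = 408.12 kg/s.
Recycle n10 = 0.541×408.12 = 220.79 kg/s.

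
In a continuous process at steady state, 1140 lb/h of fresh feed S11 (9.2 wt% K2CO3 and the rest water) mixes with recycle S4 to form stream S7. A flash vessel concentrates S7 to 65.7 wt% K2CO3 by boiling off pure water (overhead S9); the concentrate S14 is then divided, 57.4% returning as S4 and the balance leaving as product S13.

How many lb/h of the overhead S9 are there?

980.4 lb/h

Overall K2CO3 balance (none leaves overhead): K2CO3 in fresh feed = K2CO3 in product, i.e. 1140×0.092 = (1−0.574)·S14·0.657.
S14 = 104.88/(0.657×0.426) = 374.73 lb/h.
Recycle S4 = 0.574×374.73 = 215.09 lb/h.
Combined feed S7 = 1140 + 215.09 = 1355.1 lb/h.
Overhead S9 = S7 − S14 = 1355.1 − 374.73 = 980.37 lb/h.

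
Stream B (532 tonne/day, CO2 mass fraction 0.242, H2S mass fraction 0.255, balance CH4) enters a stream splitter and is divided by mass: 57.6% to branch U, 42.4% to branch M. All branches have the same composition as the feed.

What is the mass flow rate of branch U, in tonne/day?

Branch U flow = 0.576×532 = 306.43 tonne/day.

306.4 tonne/day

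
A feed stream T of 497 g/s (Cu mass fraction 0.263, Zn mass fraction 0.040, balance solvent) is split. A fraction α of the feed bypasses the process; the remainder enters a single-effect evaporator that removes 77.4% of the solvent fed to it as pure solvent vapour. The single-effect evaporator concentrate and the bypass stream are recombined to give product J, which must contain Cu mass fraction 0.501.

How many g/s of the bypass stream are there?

59.36 g/s

All 497×0.263 = 130.71 g/s of Cu reaches J, so J = 130.71/0.501 = 260.9 g/s and vapour = 236.1 g/s.
The evaporator receives (1−α)·497 of feed at 0.697 solvent and removes 0.774 of that solvent:
0.774×0.697×(1−α)×497 = 236.1
(1−α) = 236.1/268.12 = 0.8806;  α = 0.1194.
Bypass flow = 0.1194×497 = 59.355 g/s.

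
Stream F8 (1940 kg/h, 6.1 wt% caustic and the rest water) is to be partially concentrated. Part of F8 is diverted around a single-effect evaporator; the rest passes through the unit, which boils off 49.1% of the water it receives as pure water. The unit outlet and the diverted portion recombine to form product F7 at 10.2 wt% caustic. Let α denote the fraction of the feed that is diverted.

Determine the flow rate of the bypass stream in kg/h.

All 1940×0.061 = 118.34 kg/h of caustic reaches F7, so F7 = 118.34/0.102 = 1160.2 kg/h and vapour = 779.8 kg/h.
The evaporator receives (1−α)·1940 of feed at 0.939 water and removes 0.491 of that water:
0.491×0.939×(1−α)×1940 = 779.8
(1−α) = 779.8/894.44 = 0.8718;  α = 0.1282.
Bypass flow = 0.1282×1940 = 248.63 kg/h.

248.6 kg/h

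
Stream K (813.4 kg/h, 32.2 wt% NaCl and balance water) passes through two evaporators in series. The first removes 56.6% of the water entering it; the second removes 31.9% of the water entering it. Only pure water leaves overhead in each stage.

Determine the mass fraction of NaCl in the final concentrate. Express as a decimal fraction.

0.616

water in feed = 813.4×0.678 = 551.49 kg/h.
After stage 1: water left = (1−0.566)×551.49 = 239.34; stream total = 501.26 kg/h.
After stage 2: water left = (1−0.319)×239.34 = 162.99; final concentrate = 424.91 kg/h.
NaCl fraction = 261.91/424.91 = 0.616.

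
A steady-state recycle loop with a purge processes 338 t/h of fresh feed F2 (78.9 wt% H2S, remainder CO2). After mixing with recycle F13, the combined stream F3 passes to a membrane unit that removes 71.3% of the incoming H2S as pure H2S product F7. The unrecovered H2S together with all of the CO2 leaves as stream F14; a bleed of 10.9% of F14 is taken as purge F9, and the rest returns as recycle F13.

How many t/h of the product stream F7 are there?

H2S in F3: m_A = 338×0.789 + (1−0.109)·(1−0.713)·m_A, so m_A = 266.68/0.7443 = 358.31 t/h.
Product F7 = 0.713×358.31 = 255.47 t/h.

255.5 t/h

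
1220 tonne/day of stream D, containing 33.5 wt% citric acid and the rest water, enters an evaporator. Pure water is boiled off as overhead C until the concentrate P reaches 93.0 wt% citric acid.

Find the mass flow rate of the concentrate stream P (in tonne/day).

citric acid is conserved: 1220×0.335 = 408.7 tonne/day all reports to the concentrate.
Concentrate = 408.7/(target fraction) = 439.46 tonne/day.

439.5 tonne/day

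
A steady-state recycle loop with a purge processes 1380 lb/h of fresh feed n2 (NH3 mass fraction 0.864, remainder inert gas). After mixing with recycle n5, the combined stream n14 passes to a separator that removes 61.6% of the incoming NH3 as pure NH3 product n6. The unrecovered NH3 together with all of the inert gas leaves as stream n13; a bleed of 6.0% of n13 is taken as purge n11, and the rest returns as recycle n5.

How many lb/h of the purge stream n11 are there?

230.7 lb/h

inert gas enters only via n2 and leaves only via the purge: 1380×0.136 = 0.060×(inert gas in n13), and the separator passes all inert gas, so inert gas in n14 = inert gas in n13 = 3128 lb/h.
NH3 in n14: m_A = 1380×0.864 + (1−0.060)·(1−0.616)·m_A, so m_A = 1192.3/0.6390 = 1865.8 lb/h.
n13 = (1−0.616)×1865.8 + 3128 = 3844.5 lb/h.
Purge n11 = 0.060×3844.5 = 230.67 lb/h.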